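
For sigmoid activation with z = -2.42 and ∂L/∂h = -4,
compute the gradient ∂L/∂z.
∂L/∂z = -0.3

σ(-2.42) = 0.08166
σ'(-2.42) = σ(-2.42)(1 - σ(-2.42)) = 0.08166 × 0.9183 = 0.07499
∂L/∂z = ∂L/∂h · σ'(z) = -4 × 0.07499 = -0.3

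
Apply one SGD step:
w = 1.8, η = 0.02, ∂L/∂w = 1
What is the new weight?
w_new = 1.78

w_new = w - η·∂L/∂w = 1.8 - 0.02×(1) = 1.8 - (0.02) = 1.78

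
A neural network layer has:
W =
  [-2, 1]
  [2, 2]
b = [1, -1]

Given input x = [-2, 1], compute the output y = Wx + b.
y = [6, -3]

Wx = [-2×-2 + 1×1, 2×-2 + 2×1]
   = [5, -2]
y = Wx + b = [5 + 1, -2 + -1] = [6, -3]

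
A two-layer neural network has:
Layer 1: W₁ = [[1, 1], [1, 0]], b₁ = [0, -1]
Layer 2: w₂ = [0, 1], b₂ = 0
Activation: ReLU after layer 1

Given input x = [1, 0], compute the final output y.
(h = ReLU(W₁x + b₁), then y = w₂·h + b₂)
y = 0

Layer 1 pre-activation: z₁ = [1, 0]
After ReLU: h = [1, 0]
Layer 2 output: y = 0×1 + 1×0 + 0 = 0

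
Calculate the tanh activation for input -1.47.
-0.8996

tanh(-1.47) = (e^(-1.47) - e^(1.47))/(e^(-1.47) + e^(1.47)) = -0.8996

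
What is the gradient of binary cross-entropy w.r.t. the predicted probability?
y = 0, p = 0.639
∂L/∂p = 2.77

∂L/∂p = -y/p + (1-y)/(1-p) = 0 + 1/0.361 = 2.77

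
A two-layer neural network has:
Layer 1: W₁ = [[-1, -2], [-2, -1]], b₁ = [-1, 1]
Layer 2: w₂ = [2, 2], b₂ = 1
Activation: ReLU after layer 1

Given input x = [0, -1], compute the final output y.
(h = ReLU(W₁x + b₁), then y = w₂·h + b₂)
y = 7

Layer 1 pre-activation: z₁ = [1, 2]
After ReLU: h = [1, 2]
Layer 2 output: y = 2×1 + 2×2 + 1 = 7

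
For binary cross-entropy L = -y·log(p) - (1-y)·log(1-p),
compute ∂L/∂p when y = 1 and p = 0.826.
∂L/∂p = -1.211

∂L/∂p = -y/p + (1-y)/(1-p) = -1/0.826 + 0 = -1.211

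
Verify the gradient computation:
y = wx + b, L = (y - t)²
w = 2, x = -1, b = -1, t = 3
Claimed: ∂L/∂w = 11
Incorrect

y = (2)(-1) + -1 = -3
∂L/∂y = 2(y - t) = 2(-3 - 3) = -12
∂y/∂w = x = -1
∂L/∂w = -12 × -1 = 12

Claimed value: 11
Incorrect: The correct gradient is 12.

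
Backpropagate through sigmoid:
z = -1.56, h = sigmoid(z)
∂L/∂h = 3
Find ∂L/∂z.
∂L/∂z = 0.4305

σ(-1.56) = 0.1736
σ'(-1.56) = σ(-1.56)(1 - σ(-1.56)) = 0.1736 × 0.8264 = 0.1435
∂L/∂z = ∂L/∂h · σ'(z) = 3 × 0.1435 = 0.4305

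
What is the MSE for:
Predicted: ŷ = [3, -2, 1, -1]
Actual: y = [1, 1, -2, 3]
MSE = 9.5

MSE = (1/4)((3-1)² + (-2-1)² + (1--2)² + (-1-3)²) = (1/4)(4 + 9 + 9 + 16) = 9.5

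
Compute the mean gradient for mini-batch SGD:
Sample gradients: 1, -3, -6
Average gradient = -2.667

Average = (1/3)(1 + -3 + -6) = -8/3 = -2.667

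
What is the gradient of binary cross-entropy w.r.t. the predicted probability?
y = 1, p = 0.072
∂L/∂p = -13.89

∂L/∂p = -y/p + (1-y)/(1-p) = -1/0.072 + 0 = -13.89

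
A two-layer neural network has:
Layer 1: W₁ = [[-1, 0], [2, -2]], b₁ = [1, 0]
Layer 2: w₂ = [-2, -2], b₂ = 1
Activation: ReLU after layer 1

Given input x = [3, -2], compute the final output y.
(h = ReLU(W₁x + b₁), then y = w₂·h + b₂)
y = -19

Layer 1 pre-activation: z₁ = [-2, 10]
After ReLU: h = [0, 10]
Layer 2 output: y = -2×0 + -2×10 + 1 = -19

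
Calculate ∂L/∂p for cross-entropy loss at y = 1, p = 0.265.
∂L/∂p = -3.774

∂L/∂p = -y/p + (1-y)/(1-p) = -1/0.265 + 0 = -3.774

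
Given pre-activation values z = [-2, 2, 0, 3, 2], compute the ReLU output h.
h = [0, 2, 0, 3, 2]

ReLU applied element-wise: max(0,-2)=0, max(0,2)=2, max(0,0)=0, max(0,3)=3, max(0,2)=2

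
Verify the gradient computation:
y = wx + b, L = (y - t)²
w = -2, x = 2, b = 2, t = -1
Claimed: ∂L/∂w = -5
Incorrect

y = (-2)(2) + 2 = -2
∂L/∂y = 2(y - t) = 2(-2 - -1) = -2
∂y/∂w = x = 2
∂L/∂w = -2 × 2 = -4

Claimed value: -5
Incorrect: The correct gradient is -4.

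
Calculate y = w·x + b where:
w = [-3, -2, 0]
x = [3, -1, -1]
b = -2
y = -9

y = (-3)(3) + (-2)(-1) + (0)(-1) + -2 = -9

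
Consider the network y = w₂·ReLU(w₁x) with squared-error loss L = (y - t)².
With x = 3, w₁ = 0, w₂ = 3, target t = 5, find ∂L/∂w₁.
∂L/∂w₁ = 0

Forward pass:
z = w₁x = 0×3 = 0
h = ReLU(0) = 0
y = w₂h = 3×0 = 0

Backward pass:
∂L/∂y = 2(y - t) = 2(0 - 5) = -10
∂y/∂h = w₂ = 3
∂h/∂z = 0 (ReLU derivative)
∂z/∂w₁ = x = 3

∂L/∂w₁ = -10 × 3 × 0 × 3 = 0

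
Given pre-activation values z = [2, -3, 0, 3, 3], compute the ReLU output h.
h = [2, 0, 0, 3, 3]

ReLU applied element-wise: max(0,2)=2, max(0,-3)=0, max(0,0)=0, max(0,3)=3, max(0,3)=3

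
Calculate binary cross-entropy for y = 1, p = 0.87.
L = 0.1393

L = -1·log(0.87) - 0·log(0.13) = -log(0.87) = 0.1393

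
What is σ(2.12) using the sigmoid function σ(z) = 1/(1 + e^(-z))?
0.8928

sigmoid(2.12) = 1/(1 + e^(-2.12)) = 1/(1 + 0.12) = 0.8928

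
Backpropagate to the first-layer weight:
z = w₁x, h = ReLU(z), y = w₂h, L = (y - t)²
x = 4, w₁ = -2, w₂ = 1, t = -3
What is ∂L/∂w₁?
∂L/∂w₁ = 0

Forward pass:
z = w₁x = -2×4 = -8
h = ReLU(-8) = 0
y = w₂h = 1×0 = 0

Backward pass:
∂L/∂y = 2(y - t) = 2(0 - -3) = 6
∂y/∂h = w₂ = 1
∂h/∂z = 0 (ReLU derivative)
∂z/∂w₁ = x = 4

∂L/∂w₁ = 6 × 1 × 0 × 4 = 0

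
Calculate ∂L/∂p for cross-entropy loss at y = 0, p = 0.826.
∂L/∂p = 5.747

∂L/∂p = -y/p + (1-y)/(1-p) = 0 + 1/0.174 = 5.747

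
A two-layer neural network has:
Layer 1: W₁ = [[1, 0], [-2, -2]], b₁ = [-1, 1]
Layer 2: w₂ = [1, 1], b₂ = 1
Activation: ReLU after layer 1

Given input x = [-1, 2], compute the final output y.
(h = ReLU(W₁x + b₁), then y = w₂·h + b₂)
y = 1

Layer 1 pre-activation: z₁ = [-2, -1]
After ReLU: h = [0, 0]
Layer 2 output: y = 1×0 + 1×0 + 1 = 1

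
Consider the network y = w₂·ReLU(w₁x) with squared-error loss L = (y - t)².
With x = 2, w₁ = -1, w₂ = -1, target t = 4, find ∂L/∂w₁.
∂L/∂w₁ = 0

Forward pass:
z = w₁x = -1×2 = -2
h = ReLU(-2) = 0
y = w₂h = -1×0 = 0

Backward pass:
∂L/∂y = 2(y - t) = 2(0 - 4) = -8
∂y/∂h = w₂ = -1
∂h/∂z = 0 (ReLU derivative)
∂z/∂w₁ = x = 2

∂L/∂w₁ = -8 × -1 × 0 × 2 = 0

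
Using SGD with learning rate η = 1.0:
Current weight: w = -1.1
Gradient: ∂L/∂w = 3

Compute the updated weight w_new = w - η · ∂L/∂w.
w_new = -4.1

w_new = w - η·∂L/∂w = -1.1 - 1.0×(3) = -1.1 - (3) = -4.1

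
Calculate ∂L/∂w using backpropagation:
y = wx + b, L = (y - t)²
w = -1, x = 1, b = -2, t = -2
∂L/∂w = -2

y = wx + b = (-1)(1) + -2 = -3
∂L/∂y = 2(y - t) = 2(-3 - -2) = -2
∂y/∂w = x = 1
∂L/∂w = ∂L/∂y · ∂y/∂w = -2 × 1 = -2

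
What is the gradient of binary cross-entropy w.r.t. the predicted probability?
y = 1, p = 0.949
∂L/∂p = -1.054

∂L/∂p = -y/p + (1-y)/(1-p) = -1/0.949 + 0 = -1.054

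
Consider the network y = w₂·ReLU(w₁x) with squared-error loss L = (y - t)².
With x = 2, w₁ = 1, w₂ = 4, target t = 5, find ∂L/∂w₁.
∂L/∂w₁ = 48

Forward pass:
z = w₁x = 1×2 = 2
h = ReLU(2) = 2
y = w₂h = 4×2 = 8

Backward pass:
∂L/∂y = 2(y - t) = 2(8 - 5) = 6
∂y/∂h = w₂ = 4
∂h/∂z = 1 (ReLU derivative)
∂z/∂w₁ = x = 2

∂L/∂w₁ = 6 × 4 × 1 × 2 = 48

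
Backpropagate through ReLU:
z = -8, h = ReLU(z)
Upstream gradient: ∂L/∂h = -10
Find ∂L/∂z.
∂L/∂z = 0

h = ReLU(-8) = 0
Since z < 0: ∂h/∂z = 0
∂L/∂z = ∂L/∂h · ∂h/∂z = -10 × 0 = 0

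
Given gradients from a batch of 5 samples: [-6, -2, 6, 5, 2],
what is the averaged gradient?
Average gradient = 1

Average = (1/5)(-6 + -2 + 6 + 5 + 2) = 5/5 = 1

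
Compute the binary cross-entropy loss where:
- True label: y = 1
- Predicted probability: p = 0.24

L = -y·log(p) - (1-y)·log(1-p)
L = 1.427

L = -1·log(0.24) - 0·log(0.76) = -log(0.24) = 1.427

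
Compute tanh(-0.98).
-0.7531

tanh(-0.98) = (e^(-0.98) - e^(0.98))/(e^(-0.98) + e^(0.98)) = -0.7531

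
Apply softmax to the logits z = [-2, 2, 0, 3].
p = [0.0047, 0.2583, 0.035, 0.702]

exp(z) = [0.1353, 7.389, 1, 20.09]
Sum = 28.61
p = [0.0047, 0.2583, 0.035, 0.702]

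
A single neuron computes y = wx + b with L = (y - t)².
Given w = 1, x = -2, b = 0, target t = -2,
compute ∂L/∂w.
∂L/∂w = 0

y = wx + b = (1)(-2) + 0 = -2
∂L/∂y = 2(y - t) = 2(-2 - -2) = 0
∂y/∂w = x = -2
∂L/∂w = ∂L/∂y · ∂y/∂w = 0 × -2 = 0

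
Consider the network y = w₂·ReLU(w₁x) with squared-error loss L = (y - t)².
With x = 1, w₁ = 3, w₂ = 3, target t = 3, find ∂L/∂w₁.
∂L/∂w₁ = 36

Forward pass:
z = w₁x = 3×1 = 3
h = ReLU(3) = 3
y = w₂h = 3×3 = 9

Backward pass:
∂L/∂y = 2(y - t) = 2(9 - 3) = 12
∂y/∂h = w₂ = 3
∂h/∂z = 1 (ReLU derivative)
∂z/∂w₁ = x = 1

∂L/∂w₁ = 12 × 3 × 1 × 1 = 36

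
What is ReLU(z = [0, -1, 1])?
h = [0, 0, 1]

ReLU applied element-wise: max(0,0)=0, max(0,-1)=0, max(0,1)=1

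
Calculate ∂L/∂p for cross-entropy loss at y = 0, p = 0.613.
∂L/∂p = 2.584

∂L/∂p = -y/p + (1-y)/(1-p) = 0 + 1/0.387 = 2.584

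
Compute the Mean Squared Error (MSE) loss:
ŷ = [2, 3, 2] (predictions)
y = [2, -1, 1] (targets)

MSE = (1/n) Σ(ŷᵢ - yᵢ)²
MSE = 5.667

MSE = (1/3)((2-2)² + (3--1)² + (2-1)²) = (1/3)(0 + 16 + 1) = 5.667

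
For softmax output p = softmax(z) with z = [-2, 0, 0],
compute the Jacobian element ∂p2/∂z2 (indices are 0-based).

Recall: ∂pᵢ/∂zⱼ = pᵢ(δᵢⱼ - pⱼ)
∂p2/∂z2 = 0.249

p = softmax(z) = [0.06338, 0.4683, 0.4683]
p2 = 0.4683

∂p2/∂z2 = p2(1 - p2) = 0.4683 × (1 - 0.4683) = 0.249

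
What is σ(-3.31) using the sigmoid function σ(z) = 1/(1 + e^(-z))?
0.03523

sigmoid(-3.31) = 1/(1 + e^(3.31)) = 1/(1 + 27.39) = 0.03523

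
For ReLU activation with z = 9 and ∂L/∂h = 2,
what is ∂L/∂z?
∂L/∂z = 2

h = ReLU(9) = 9
Since z > 0: ∂h/∂z = 1
∂L/∂z = ∂L/∂h · ∂h/∂z = 2 × 1 = 2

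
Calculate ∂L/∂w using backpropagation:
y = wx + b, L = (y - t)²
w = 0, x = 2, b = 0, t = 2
∂L/∂w = -8

y = wx + b = (0)(2) + 0 = 0
∂L/∂y = 2(y - t) = 2(0 - 2) = -4
∂y/∂w = x = 2
∂L/∂w = ∂L/∂y · ∂y/∂w = -4 × 2 = -8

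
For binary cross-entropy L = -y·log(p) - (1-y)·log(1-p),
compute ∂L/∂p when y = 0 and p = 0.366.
∂L/∂p = 1.577

∂L/∂p = -y/p + (1-y)/(1-p) = 0 + 1/0.634 = 1.577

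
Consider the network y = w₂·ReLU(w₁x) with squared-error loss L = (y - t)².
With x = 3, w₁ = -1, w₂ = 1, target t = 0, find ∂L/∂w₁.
∂L/∂w₁ = 0

Forward pass:
z = w₁x = -1×3 = -3
h = ReLU(-3) = 0
y = w₂h = 1×0 = 0

Backward pass:
∂L/∂y = 2(y - t) = 2(0 - 0) = 0
∂y/∂h = w₂ = 1
∂h/∂z = 0 (ReLU derivative)
∂z/∂w₁ = x = 3

∂L/∂w₁ = 0 × 1 × 0 × 3 = 0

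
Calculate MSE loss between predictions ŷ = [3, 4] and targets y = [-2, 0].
MSE = 20.5

MSE = (1/2)((3--2)² + (4-0)²) = (1/2)(25 + 16) = 20.5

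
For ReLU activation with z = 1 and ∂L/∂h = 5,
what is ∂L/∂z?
∂L/∂z = 5

h = ReLU(1) = 1
Since z > 0: ∂h/∂z = 1
∂L/∂z = ∂L/∂h · ∂h/∂z = 5 × 1 = 5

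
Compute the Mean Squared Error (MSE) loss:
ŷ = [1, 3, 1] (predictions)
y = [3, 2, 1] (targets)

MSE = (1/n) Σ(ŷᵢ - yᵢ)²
MSE = 1.667

MSE = (1/3)((1-3)² + (3-2)² + (1-1)²) = (1/3)(4 + 1 + 0) = 1.667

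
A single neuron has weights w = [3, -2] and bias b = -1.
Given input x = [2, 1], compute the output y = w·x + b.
y = 3

y = (3)(2) + (-2)(1) + -1 = 3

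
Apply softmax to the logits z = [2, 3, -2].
p = [0.2676, 0.7275, 0.0049]

exp(z) = [7.389, 20.09, 0.1353]
Sum = 27.61
p = [0.2676, 0.7275, 0.0049]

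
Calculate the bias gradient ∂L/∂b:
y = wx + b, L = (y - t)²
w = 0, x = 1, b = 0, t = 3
∂L/∂b = -6

y = wx + b = (0)(1) + 0 = 0
∂L/∂y = 2(y - t) = 2(0 - 3) = -6
∂y/∂b = 1
∂L/∂b = ∂L/∂y · ∂y/∂b = -6 × 1 = -6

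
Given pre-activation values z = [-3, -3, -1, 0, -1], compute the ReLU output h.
h = [0, 0, 0, 0, 0]

ReLU applied element-wise: max(0,-3)=0, max(0,-3)=0, max(0,-1)=0, max(0,0)=0, max(0,-1)=0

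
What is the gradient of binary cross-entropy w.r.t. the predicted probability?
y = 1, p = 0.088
∂L/∂p = -11.36

∂L/∂p = -y/p + (1-y)/(1-p) = -1/0.088 + 0 = -11.36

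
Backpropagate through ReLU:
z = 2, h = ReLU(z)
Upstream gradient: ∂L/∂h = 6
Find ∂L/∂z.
∂L/∂z = 6

h = ReLU(2) = 2
Since z > 0: ∂h/∂z = 1
∂L/∂z = ∂L/∂h · ∂h/∂z = 6 × 1 = 6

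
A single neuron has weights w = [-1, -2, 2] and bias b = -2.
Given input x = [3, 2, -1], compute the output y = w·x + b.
y = -11

y = (-1)(3) + (-2)(2) + (2)(-1) + -2 = -11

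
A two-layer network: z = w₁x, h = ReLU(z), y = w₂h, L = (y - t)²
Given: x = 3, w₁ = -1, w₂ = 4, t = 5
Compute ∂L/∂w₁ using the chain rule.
∂L/∂w₁ = 0

Forward pass:
z = w₁x = -1×3 = -3
h = ReLU(-3) = 0
y = w₂h = 4×0 = 0

Backward pass:
∂L/∂y = 2(y - t) = 2(0 - 5) = -10
∂y/∂h = w₂ = 4
∂h/∂z = 0 (ReLU derivative)
∂z/∂w₁ = x = 3

∂L/∂w₁ = -10 × 4 × 0 × 3 = 0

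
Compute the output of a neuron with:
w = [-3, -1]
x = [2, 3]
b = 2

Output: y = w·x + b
y = -7

y = (-3)(2) + (-1)(3) + 2 = -7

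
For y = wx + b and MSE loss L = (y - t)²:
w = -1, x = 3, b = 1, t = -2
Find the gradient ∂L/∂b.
∂L/∂b = 0

y = wx + b = (-1)(3) + 1 = -2
∂L/∂y = 2(y - t) = 2(-2 - -2) = 0
∂y/∂b = 1
∂L/∂b = ∂L/∂y · ∂y/∂b = 0 × 1 = 0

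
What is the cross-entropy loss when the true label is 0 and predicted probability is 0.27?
L = 0.3147

L = -0·log(0.27) - 1·log(0.73) = -log(0.73) = 0.3147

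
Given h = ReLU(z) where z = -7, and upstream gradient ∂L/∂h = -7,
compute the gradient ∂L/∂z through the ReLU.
∂L/∂z = 0

h = ReLU(-7) = 0
Since z < 0: ∂h/∂z = 0
∂L/∂z = ∂L/∂h · ∂h/∂z = -7 × 0 = 0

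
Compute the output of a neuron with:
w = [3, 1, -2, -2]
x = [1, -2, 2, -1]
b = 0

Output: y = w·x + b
y = -1

y = (3)(1) + (1)(-2) + (-2)(2) + (-2)(-1) + 0 = -1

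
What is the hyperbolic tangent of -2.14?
-0.9727

tanh(-2.14) = (e^(-2.14) - e^(2.14))/(e^(-2.14) + e^(2.14)) = -0.9727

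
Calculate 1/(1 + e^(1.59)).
0.1694

sigmoid(-1.59) = 1/(1 + e^(1.59)) = 1/(1 + 4.904) = 0.1694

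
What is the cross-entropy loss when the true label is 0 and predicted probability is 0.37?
L = 0.462

L = -0·log(0.37) - 1·log(0.63) = -log(0.63) = 0.462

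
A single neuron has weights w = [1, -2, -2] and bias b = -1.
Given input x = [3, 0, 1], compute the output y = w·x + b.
y = 0

y = (1)(3) + (-2)(0) + (-2)(1) + -1 = 0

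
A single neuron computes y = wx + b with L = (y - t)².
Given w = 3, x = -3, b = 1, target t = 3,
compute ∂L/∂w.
∂L/∂w = 66

y = wx + b = (3)(-3) + 1 = -8
∂L/∂y = 2(y - t) = 2(-8 - 3) = -22
∂y/∂w = x = -3
∂L/∂w = ∂L/∂y · ∂y/∂w = -22 × -3 = 66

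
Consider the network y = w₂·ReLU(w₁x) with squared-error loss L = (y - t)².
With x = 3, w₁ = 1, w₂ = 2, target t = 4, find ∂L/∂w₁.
∂L/∂w₁ = 24

Forward pass:
z = w₁x = 1×3 = 3
h = ReLU(3) = 3
y = w₂h = 2×3 = 6

Backward pass:
∂L/∂y = 2(y - t) = 2(6 - 4) = 4
∂y/∂h = w₂ = 2
∂h/∂z = 1 (ReLU derivative)
∂z/∂w₁ = x = 3

∂L/∂w₁ = 4 × 2 × 1 × 3 = 24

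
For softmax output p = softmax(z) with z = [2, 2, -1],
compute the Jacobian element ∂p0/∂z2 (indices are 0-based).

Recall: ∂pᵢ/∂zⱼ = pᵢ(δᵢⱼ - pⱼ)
∂p0/∂z2 = -0.01185

p = softmax(z) = [0.4879, 0.4879, 0.02429]
p0 = 0.4879, p2 = 0.02429

∂p0/∂z2 = -p0 × p2 = -0.4879 × 0.02429 = -0.01185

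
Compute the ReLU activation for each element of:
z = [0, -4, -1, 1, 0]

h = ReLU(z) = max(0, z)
h = [0, 0, 0, 1, 0]

ReLU applied element-wise: max(0,0)=0, max(0,-4)=0, max(0,-1)=0, max(0,1)=1, max(0,0)=0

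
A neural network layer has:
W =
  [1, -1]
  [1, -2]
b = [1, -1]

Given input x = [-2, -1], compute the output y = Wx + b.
y = [0, -1]

Wx = [1×-2 + -1×-1, 1×-2 + -2×-1]
   = [-1, 0]
y = Wx + b = [-1 + 1, 0 + -1] = [0, -1]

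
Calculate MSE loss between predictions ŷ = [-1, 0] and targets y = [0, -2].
MSE = 2.5

MSE = (1/2)((-1-0)² + (0--2)²) = (1/2)(1 + 4) = 2.5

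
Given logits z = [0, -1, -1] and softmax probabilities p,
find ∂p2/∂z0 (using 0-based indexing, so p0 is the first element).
∂p2/∂z0 = -0.1221

p = softmax(z) = [0.5761, 0.2119, 0.2119]
p2 = 0.2119, p0 = 0.5761

∂p2/∂z0 = -p2 × p0 = -0.2119 × 0.5761 = -0.1221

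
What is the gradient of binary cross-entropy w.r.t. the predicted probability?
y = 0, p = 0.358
∂L/∂p = 1.558

∂L/∂p = -y/p + (1-y)/(1-p) = 0 + 1/0.642 = 1.558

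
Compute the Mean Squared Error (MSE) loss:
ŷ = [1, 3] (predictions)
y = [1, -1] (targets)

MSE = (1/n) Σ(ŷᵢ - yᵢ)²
MSE = 8

MSE = (1/2)((1-1)² + (3--1)²) = (1/2)(0 + 16) = 8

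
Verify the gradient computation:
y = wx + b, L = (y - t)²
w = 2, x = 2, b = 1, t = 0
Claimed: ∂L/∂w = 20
Correct

y = (2)(2) + 1 = 5
∂L/∂y = 2(y - t) = 2(5 - 0) = 10
∂y/∂w = x = 2
∂L/∂w = 10 × 2 = 20

Claimed value: 20
Correct: The correct gradient is 20.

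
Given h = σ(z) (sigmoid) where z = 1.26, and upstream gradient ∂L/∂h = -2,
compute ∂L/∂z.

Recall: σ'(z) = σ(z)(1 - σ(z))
∂L/∂z = -0.3443

σ(1.26) = 0.779
σ'(1.26) = σ(1.26)(1 - σ(1.26)) = 0.779 × 0.221 = 0.1721
∂L/∂z = ∂L/∂h · σ'(z) = -2 × 0.1721 = -0.3443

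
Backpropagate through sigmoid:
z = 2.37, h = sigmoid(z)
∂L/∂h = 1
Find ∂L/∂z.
∂L/∂z = 0.07818

σ(2.37) = 0.9145
σ'(2.37) = σ(2.37)(1 - σ(2.37)) = 0.9145 × 0.08549 = 0.07818
∂L/∂z = ∂L/∂h · σ'(z) = 1 × 0.07818 = 0.07818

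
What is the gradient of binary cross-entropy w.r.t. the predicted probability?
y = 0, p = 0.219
∂L/∂p = 1.28

∂L/∂p = -y/p + (1-y)/(1-p) = 0 + 1/0.781 = 1.28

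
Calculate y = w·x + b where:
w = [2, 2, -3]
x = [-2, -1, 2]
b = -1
y = -13

y = (2)(-2) + (2)(-1) + (-3)(2) + -1 = -13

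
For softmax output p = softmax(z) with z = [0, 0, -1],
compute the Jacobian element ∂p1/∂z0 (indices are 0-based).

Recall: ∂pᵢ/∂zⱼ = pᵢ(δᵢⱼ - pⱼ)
∂p1/∂z0 = -0.1784

p = softmax(z) = [0.4223, 0.4223, 0.1554]
p1 = 0.4223, p0 = 0.4223

∂p1/∂z0 = -p1 × p0 = -0.4223 × 0.4223 = -0.1784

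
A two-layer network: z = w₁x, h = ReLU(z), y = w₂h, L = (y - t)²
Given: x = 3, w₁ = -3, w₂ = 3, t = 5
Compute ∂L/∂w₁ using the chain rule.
∂L/∂w₁ = 0

Forward pass:
z = w₁x = -3×3 = -9
h = ReLU(-9) = 0
y = w₂h = 3×0 = 0

Backward pass:
∂L/∂y = 2(y - t) = 2(0 - 5) = -10
∂y/∂h = w₂ = 3
∂h/∂z = 0 (ReLU derivative)
∂z/∂w₁ = x = 3

∂L/∂w₁ = -10 × 3 × 0 × 3 = 0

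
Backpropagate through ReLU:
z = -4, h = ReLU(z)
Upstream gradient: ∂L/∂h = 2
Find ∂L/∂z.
∂L/∂z = 0

h = ReLU(-4) = 0
Since z < 0: ∂h/∂z = 0
∂L/∂z = ∂L/∂h · ∂h/∂z = 2 × 0 = 0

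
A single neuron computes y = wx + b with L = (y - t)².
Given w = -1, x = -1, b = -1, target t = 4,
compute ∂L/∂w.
∂L/∂w = 8

y = wx + b = (-1)(-1) + -1 = 0
∂L/∂y = 2(y - t) = 2(0 - 4) = -8
∂y/∂w = x = -1
∂L/∂w = ∂L/∂y · ∂y/∂w = -8 × -1 = 8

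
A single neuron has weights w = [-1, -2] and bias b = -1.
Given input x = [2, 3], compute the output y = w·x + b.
y = -9

y = (-1)(2) + (-2)(3) + -1 = -9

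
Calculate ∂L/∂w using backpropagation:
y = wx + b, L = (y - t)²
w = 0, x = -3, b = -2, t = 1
∂L/∂w = 18

y = wx + b = (0)(-3) + -2 = -2
∂L/∂y = 2(y - t) = 2(-2 - 1) = -6
∂y/∂w = x = -3
∂L/∂w = ∂L/∂y · ∂y/∂w = -6 × -3 = 18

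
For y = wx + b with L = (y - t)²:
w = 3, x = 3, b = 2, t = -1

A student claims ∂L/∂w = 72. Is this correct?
Correct

y = (3)(3) + 2 = 11
∂L/∂y = 2(y - t) = 2(11 - -1) = 24
∂y/∂w = x = 3
∂L/∂w = 24 × 3 = 72

Claimed value: 72
Correct: The correct gradient is 72.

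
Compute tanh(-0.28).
-0.2729

tanh(-0.28) = (e^(-0.28) - e^(0.28))/(e^(-0.28) + e^(0.28)) = -0.2729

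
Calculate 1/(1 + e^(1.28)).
0.2176

sigmoid(-1.28) = 1/(1 + e^(1.28)) = 1/(1 + 3.597) = 0.2176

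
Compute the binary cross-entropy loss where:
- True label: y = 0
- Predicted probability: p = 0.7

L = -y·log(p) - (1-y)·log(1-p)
L = 1.204

L = -0·log(0.7) - 1·log(0.3) = -log(0.3) = 1.204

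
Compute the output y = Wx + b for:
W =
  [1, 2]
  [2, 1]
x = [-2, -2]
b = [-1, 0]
y = [-7, -6]

Wx = [1×-2 + 2×-2, 2×-2 + 1×-2]
   = [-6, -6]
y = Wx + b = [-6 + -1, -6 + 0] = [-7, -6]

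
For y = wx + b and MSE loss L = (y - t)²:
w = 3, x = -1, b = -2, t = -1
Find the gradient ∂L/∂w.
∂L/∂w = 8

y = wx + b = (3)(-1) + -2 = -5
∂L/∂y = 2(y - t) = 2(-5 - -1) = -8
∂y/∂w = x = -1
∂L/∂w = ∂L/∂y · ∂y/∂w = -8 × -1 = 8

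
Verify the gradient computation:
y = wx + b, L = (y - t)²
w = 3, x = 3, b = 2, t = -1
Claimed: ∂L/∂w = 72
Correct

y = (3)(3) + 2 = 11
∂L/∂y = 2(y - t) = 2(11 - -1) = 24
∂y/∂w = x = 3
∂L/∂w = 24 × 3 = 72

Claimed value: 72
Correct: The correct gradient is 72.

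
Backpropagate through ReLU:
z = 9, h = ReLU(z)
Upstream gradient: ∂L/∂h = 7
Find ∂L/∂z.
∂L/∂z = 7

h = ReLU(9) = 9
Since z > 0: ∂h/∂z = 1
∂L/∂z = ∂L/∂h · ∂h/∂z = 7 × 1 = 7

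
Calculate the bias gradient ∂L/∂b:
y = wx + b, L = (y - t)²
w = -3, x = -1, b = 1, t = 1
∂L/∂b = 6

y = wx + b = (-3)(-1) + 1 = 4
∂L/∂y = 2(y - t) = 2(4 - 1) = 6
∂y/∂b = 1
∂L/∂b = ∂L/∂y · ∂y/∂b = 6 × 1 = 6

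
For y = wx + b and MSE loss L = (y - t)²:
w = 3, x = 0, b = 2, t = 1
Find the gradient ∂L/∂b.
∂L/∂b = 2

y = wx + b = (3)(0) + 2 = 2
∂L/∂y = 2(y - t) = 2(2 - 1) = 2
∂y/∂b = 1
∂L/∂b = ∂L/∂y · ∂y/∂b = 2 × 1 = 2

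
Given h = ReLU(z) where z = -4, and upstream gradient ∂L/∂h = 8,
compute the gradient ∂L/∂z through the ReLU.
∂L/∂z = 0

h = ReLU(-4) = 0
Since z < 0: ∂h/∂z = 0
∂L/∂z = ∂L/∂h · ∂h/∂z = 8 × 0 = 0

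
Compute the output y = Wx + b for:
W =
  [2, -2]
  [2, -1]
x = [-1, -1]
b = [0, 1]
y = [0, 0]

Wx = [2×-1 + -2×-1, 2×-1 + -1×-1]
   = [0, -1]
y = Wx + b = [0 + 0, -1 + 1] = [0, 0]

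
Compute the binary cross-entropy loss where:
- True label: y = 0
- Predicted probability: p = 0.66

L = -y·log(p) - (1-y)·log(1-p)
L = 1.079

L = -0·log(0.66) - 1·log(0.34) = -log(0.34) = 1.079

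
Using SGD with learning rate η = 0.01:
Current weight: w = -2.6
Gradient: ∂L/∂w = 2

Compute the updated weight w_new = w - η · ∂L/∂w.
w_new = -2.62

w_new = w - η·∂L/∂w = -2.6 - 0.01×(2) = -2.6 - (0.02) = -2.62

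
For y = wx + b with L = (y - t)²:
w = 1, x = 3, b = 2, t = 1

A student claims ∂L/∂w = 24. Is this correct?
Correct

y = (1)(3) + 2 = 5
∂L/∂y = 2(y - t) = 2(5 - 1) = 8
∂y/∂w = x = 3
∂L/∂w = 8 × 3 = 24

Claimed value: 24
Correct: The correct gradient is 24.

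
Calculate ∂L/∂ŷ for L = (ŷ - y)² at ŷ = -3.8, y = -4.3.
∂L/∂ŷ = 1.0

∂L/∂ŷ = 2(ŷ - y) = 2(-3.8 - -4.3) = 2(0.5) = 1.0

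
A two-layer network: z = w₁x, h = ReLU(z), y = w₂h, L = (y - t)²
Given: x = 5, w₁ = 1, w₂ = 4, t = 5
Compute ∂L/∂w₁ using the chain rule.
∂L/∂w₁ = 600

Forward pass:
z = w₁x = 1×5 = 5
h = ReLU(5) = 5
y = w₂h = 4×5 = 20

Backward pass:
∂L/∂y = 2(y - t) = 2(20 - 5) = 30
∂y/∂h = w₂ = 4
∂h/∂z = 1 (ReLU derivative)
∂z/∂w₁ = x = 5

∂L/∂w₁ = 30 × 4 × 1 × 5 = 600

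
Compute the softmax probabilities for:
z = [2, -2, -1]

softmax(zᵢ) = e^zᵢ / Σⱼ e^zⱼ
p = [0.9362, 0.0171, 0.0466]

exp(z) = [7.389, 0.1353, 0.3679]
Sum = 7.892
p = [0.9362, 0.0171, 0.0466]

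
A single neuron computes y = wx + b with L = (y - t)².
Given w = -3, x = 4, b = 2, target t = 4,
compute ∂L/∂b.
∂L/∂b = -28

y = wx + b = (-3)(4) + 2 = -10
∂L/∂y = 2(y - t) = 2(-10 - 4) = -28
∂y/∂b = 1
∂L/∂b = ∂L/∂y · ∂y/∂b = -28 × 1 = -28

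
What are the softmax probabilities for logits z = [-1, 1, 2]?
p = [0.0351, 0.2595, 0.7054]

exp(z) = [0.3679, 2.718, 7.389]
Sum = 10.48
p = [0.0351, 0.2595, 0.7054]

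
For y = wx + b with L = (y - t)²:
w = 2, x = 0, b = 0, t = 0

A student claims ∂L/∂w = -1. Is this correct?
Incorrect

y = (2)(0) + 0 = 0
∂L/∂y = 2(y - t) = 2(0 - 0) = 0
∂y/∂w = x = 0
∂L/∂w = 0 × 0 = 0

Claimed value: -1
Incorrect: The correct gradient is 0.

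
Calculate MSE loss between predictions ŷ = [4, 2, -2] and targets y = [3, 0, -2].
MSE = 1.667

MSE = (1/3)((4-3)² + (2-0)² + (-2--2)²) = (1/3)(1 + 4 + 0) = 1.667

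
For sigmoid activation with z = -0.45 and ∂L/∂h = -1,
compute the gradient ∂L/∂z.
∂L/∂z = -0.2378

σ(-0.45) = 0.3894
σ'(-0.45) = σ(-0.45)(1 - σ(-0.45)) = 0.3894 × 0.6106 = 0.2378
∂L/∂z = ∂L/∂h · σ'(z) = -1 × 0.2378 = -0.2378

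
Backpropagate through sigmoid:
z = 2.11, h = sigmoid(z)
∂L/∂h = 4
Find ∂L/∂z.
∂L/∂z = 0.3857

σ(2.11) = 0.8919
σ'(2.11) = σ(2.11)(1 - σ(2.11)) = 0.8919 × 0.1081 = 0.09644
∂L/∂z = ∂L/∂h · σ'(z) = 4 × 0.09644 = 0.3857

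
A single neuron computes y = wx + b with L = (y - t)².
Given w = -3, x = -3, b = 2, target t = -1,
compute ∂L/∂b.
∂L/∂b = 24

y = wx + b = (-3)(-3) + 2 = 11
∂L/∂y = 2(y - t) = 2(11 - -1) = 24
∂y/∂b = 1
∂L/∂b = ∂L/∂y · ∂y/∂b = 24 × 1 = 24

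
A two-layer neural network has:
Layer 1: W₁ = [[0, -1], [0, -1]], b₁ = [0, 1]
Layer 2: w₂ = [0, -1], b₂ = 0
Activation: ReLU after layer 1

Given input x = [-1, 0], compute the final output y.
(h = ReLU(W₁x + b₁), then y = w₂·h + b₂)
y = -1

Layer 1 pre-activation: z₁ = [0, 1]
After ReLU: h = [0, 1]
Layer 2 output: y = 0×0 + -1×1 + 0 = -1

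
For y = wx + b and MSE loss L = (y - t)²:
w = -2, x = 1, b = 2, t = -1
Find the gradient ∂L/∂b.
∂L/∂b = 2

y = wx + b = (-2)(1) + 2 = 0
∂L/∂y = 2(y - t) = 2(0 - -1) = 2
∂y/∂b = 1
∂L/∂b = ∂L/∂y · ∂y/∂b = 2 × 1 = 2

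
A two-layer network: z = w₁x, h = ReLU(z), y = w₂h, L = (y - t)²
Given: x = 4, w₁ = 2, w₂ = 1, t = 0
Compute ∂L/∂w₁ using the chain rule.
∂L/∂w₁ = 64

Forward pass:
z = w₁x = 2×4 = 8
h = ReLU(8) = 8
y = w₂h = 1×8 = 8

Backward pass:
∂L/∂y = 2(y - t) = 2(8 - 0) = 16
∂y/∂h = w₂ = 1
∂h/∂z = 1 (ReLU derivative)
∂z/∂w₁ = x = 4

∂L/∂w₁ = 16 × 1 × 1 × 4 = 64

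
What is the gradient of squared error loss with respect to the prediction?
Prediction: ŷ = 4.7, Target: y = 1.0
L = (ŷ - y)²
∂L/∂ŷ = 7.4

∂L/∂ŷ = 2(ŷ - y) = 2(4.7 - 1.0) = 2(3.7) = 7.4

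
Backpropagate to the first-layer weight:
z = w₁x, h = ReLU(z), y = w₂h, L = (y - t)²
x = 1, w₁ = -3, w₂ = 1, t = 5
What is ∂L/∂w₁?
∂L/∂w₁ = 0

Forward pass:
z = w₁x = -3×1 = -3
h = ReLU(-3) = 0
y = w₂h = 1×0 = 0

Backward pass:
∂L/∂y = 2(y - t) = 2(0 - 5) = -10
∂y/∂h = w₂ = 1
∂h/∂z = 0 (ReLU derivative)
∂z/∂w₁ = x = 1

∂L/∂w₁ = -10 × 1 × 0 × 1 = 0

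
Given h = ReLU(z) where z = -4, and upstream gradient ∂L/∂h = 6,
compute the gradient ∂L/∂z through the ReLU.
∂L/∂z = 0

h = ReLU(-4) = 0
Since z < 0: ∂h/∂z = 0
∂L/∂z = ∂L/∂h · ∂h/∂z = 6 × 0 = 0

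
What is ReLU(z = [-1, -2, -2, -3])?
h = [0, 0, 0, 0]

ReLU applied element-wise: max(0,-1)=0, max(0,-2)=0, max(0,-2)=0, max(0,-3)=0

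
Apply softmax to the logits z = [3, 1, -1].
p = [0.8668, 0.1173, 0.0159]

exp(z) = [20.09, 2.718, 0.3679]
Sum = 23.17
p = [0.8668, 0.1173, 0.0159]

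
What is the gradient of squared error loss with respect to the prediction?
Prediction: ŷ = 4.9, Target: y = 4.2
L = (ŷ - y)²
∂L/∂ŷ = 1.4

∂L/∂ŷ = 2(ŷ - y) = 2(4.9 - 4.2) = 2(0.7) = 1.4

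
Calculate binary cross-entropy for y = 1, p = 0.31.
L = 1.171

L = -1·log(0.31) - 0·log(0.69) = -log(0.31) = 1.171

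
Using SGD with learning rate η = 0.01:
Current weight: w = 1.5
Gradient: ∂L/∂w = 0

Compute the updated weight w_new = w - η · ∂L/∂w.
w_new = 1.5

w_new = w - η·∂L/∂w = 1.5 - 0.01×(0) = 1.5 - (0) = 1.5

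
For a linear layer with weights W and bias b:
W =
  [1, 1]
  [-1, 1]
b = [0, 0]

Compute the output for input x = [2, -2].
y = [0, -4]

Wx = [1×2 + 1×-2, -1×2 + 1×-2]
   = [0, -4]
y = Wx + b = [0 + 0, -4 + 0] = [0, -4]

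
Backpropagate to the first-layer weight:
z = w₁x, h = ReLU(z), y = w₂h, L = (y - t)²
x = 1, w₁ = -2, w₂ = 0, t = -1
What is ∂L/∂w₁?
∂L/∂w₁ = 0

Forward pass:
z = w₁x = -2×1 = -2
h = ReLU(-2) = 0
y = w₂h = 0×0 = 0

Backward pass:
∂L/∂y = 2(y - t) = 2(0 - -1) = 2
∂y/∂h = w₂ = 0
∂h/∂z = 0 (ReLU derivative)
∂z/∂w₁ = x = 1

∂L/∂w₁ = 2 × 0 × 0 × 1 = 0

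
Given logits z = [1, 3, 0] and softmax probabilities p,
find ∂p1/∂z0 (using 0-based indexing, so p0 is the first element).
∂p1/∂z0 = -0.09636

p = softmax(z) = [0.1142, 0.8438, 0.04201]
p1 = 0.8438, p0 = 0.1142

∂p1/∂z0 = -p1 × p0 = -0.8438 × 0.1142 = -0.09636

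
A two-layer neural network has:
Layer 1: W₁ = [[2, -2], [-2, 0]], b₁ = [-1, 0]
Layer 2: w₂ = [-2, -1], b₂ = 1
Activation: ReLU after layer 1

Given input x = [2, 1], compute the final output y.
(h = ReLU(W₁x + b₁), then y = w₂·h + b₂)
y = -1

Layer 1 pre-activation: z₁ = [1, -4]
After ReLU: h = [1, 0]
Layer 2 output: y = -2×1 + -1×0 + 1 = -1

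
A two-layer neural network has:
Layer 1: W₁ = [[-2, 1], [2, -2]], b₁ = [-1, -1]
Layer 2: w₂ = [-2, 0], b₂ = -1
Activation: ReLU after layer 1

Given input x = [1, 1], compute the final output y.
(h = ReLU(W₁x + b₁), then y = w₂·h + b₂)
y = -1

Layer 1 pre-activation: z₁ = [-2, -1]
After ReLU: h = [0, 0]
Layer 2 output: y = -2×0 + 0×0 + -1 = -1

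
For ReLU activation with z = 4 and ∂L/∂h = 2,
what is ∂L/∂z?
∂L/∂z = 2

h = ReLU(4) = 4
Since z > 0: ∂h/∂z = 1
∂L/∂z = ∂L/∂h · ∂h/∂z = 2 × 1 = 2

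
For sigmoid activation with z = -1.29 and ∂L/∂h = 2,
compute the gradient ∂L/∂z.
∂L/∂z = 0.3385

σ(-1.29) = 0.2159
σ'(-1.29) = σ(-1.29)(1 - σ(-1.29)) = 0.2159 × 0.7841 = 0.1693
∂L/∂z = ∂L/∂h · σ'(z) = 2 × 0.1693 = 0.3385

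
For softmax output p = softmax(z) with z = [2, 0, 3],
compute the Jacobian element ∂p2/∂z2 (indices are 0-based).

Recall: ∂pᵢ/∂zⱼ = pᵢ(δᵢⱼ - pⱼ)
∂p2/∂z2 = 0.2078

p = softmax(z) = [0.2595, 0.03512, 0.7054]
p2 = 0.7054

∂p2/∂z2 = p2(1 - p2) = 0.7054 × (1 - 0.7054) = 0.2078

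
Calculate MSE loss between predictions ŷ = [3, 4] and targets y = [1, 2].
MSE = 4

MSE = (1/2)((3-1)² + (4-2)²) = (1/2)(4 + 4) = 4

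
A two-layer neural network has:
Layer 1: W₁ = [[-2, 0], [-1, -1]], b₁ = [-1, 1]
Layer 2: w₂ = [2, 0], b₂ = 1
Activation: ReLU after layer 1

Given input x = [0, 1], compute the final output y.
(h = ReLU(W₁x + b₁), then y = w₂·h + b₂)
y = 1

Layer 1 pre-activation: z₁ = [-1, 0]
After ReLU: h = [0, 0]
Layer 2 output: y = 2×0 + 0×0 + 1 = 1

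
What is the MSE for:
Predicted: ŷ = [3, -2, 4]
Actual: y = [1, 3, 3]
MSE = 10

MSE = (1/3)((3-1)² + (-2-3)² + (4-3)²) = (1/3)(4 + 25 + 1) = 10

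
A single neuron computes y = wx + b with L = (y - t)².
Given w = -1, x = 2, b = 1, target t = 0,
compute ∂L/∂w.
∂L/∂w = -4

y = wx + b = (-1)(2) + 1 = -1
∂L/∂y = 2(y - t) = 2(-1 - 0) = -2
∂y/∂w = x = 2
∂L/∂w = ∂L/∂y · ∂y/∂w = -2 × 2 = -4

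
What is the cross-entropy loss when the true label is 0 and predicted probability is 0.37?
L = 0.462

L = -0·log(0.37) - 1·log(0.63) = -log(0.63) = 0.462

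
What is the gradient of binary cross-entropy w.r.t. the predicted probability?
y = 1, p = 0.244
∂L/∂p = -4.098

∂L/∂p = -y/p + (1-y)/(1-p) = -1/0.244 + 0 = -4.098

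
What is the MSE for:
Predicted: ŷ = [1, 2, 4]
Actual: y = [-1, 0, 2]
MSE = 4

MSE = (1/3)((1--1)² + (2-0)² + (4-2)²) = (1/3)(4 + 4 + 4) = 4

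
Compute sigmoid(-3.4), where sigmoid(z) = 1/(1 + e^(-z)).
0.0323

sigmoid(-3.4) = 1/(1 + e^(3.4)) = 1/(1 + 29.96) = 0.0323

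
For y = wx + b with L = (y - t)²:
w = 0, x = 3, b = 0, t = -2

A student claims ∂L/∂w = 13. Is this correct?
Incorrect

y = (0)(3) + 0 = 0
∂L/∂y = 2(y - t) = 2(0 - -2) = 4
∂y/∂w = x = 3
∂L/∂w = 4 × 3 = 12

Claimed value: 13
Incorrect: The correct gradient is 12.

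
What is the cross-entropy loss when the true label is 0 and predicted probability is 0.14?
L = 0.1508

L = -0·log(0.14) - 1·log(0.86) = -log(0.86) = 0.1508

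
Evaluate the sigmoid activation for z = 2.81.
0.9432

sigmoid(2.81) = 1/(1 + e^(-2.81)) = 1/(1 + 0.0602) = 0.9432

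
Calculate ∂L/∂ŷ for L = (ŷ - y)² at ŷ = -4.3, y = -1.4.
∂L/∂ŷ = -5.8

∂L/∂ŷ = 2(ŷ - y) = 2(-4.3 - -1.4) = 2(-2.9) = -5.8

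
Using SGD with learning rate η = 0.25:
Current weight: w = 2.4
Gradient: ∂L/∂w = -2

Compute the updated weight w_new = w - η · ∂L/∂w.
w_new = 2.9

w_new = w - η·∂L/∂w = 2.4 - 0.25×(-2) = 2.4 - (-0.5) = 2.9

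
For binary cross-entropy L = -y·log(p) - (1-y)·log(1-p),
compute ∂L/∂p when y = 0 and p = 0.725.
∂L/∂p = 3.636

∂L/∂p = -y/p + (1-y)/(1-p) = 0 + 1/0.275 = 3.636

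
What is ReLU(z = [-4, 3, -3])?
h = [0, 3, 0]

ReLU applied element-wise: max(0,-4)=0, max(0,3)=3, max(0,-3)=0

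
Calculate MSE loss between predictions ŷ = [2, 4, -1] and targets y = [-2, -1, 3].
MSE = 19

MSE = (1/3)((2--2)² + (4--1)² + (-1-3)²) = (1/3)(16 + 25 + 16) = 19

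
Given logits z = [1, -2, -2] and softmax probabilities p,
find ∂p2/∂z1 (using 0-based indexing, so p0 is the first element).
∂p2/∂z1 = -0.00205

p = softmax(z) = [0.9094, 0.04528, 0.04528]
p2 = 0.04528, p1 = 0.04528

∂p2/∂z1 = -p2 × p1 = -0.04528 × 0.04528 = -0.00205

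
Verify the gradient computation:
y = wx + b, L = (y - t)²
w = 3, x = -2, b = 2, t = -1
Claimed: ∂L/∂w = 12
Correct

y = (3)(-2) + 2 = -4
∂L/∂y = 2(y - t) = 2(-4 - -1) = -6
∂y/∂w = x = -2
∂L/∂w = -6 × -2 = 12

Claimed value: 12
Correct: The correct gradient is 12.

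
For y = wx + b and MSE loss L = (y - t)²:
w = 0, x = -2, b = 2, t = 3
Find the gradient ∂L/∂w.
∂L/∂w = 4

y = wx + b = (0)(-2) + 2 = 2
∂L/∂y = 2(y - t) = 2(2 - 3) = -2
∂y/∂w = x = -2
∂L/∂w = ∂L/∂y · ∂y/∂w = -2 × -2 = 4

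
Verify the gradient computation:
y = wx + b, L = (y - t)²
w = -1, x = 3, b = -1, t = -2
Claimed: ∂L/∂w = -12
Correct

y = (-1)(3) + -1 = -4
∂L/∂y = 2(y - t) = 2(-4 - -2) = -4
∂y/∂w = x = 3
∂L/∂w = -4 × 3 = -12

Claimed value: -12
Correct: The correct gradient is -12.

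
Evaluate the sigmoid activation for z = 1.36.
0.7958

sigmoid(1.36) = 1/(1 + e^(-1.36)) = 1/(1 + 0.2567) = 0.7958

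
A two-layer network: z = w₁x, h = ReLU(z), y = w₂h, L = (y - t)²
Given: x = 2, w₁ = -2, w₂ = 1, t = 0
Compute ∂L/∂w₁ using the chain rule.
∂L/∂w₁ = 0

Forward pass:
z = w₁x = -2×2 = -4
h = ReLU(-4) = 0
y = w₂h = 1×0 = 0

Backward pass:
∂L/∂y = 2(y - t) = 2(0 - 0) = 0
∂y/∂h = w₂ = 1
∂h/∂z = 0 (ReLU derivative)
∂z/∂w₁ = x = 2

∂L/∂w₁ = 0 × 1 × 0 × 2 = 0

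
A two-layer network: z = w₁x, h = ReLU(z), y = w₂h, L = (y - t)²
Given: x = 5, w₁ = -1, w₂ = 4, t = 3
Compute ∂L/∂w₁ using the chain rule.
∂L/∂w₁ = 0

Forward pass:
z = w₁x = -1×5 = -5
h = ReLU(-5) = 0
y = w₂h = 4×0 = 0

Backward pass:
∂L/∂y = 2(y - t) = 2(0 - 3) = -6
∂y/∂h = w₂ = 4
∂h/∂z = 0 (ReLU derivative)
∂z/∂w₁ = x = 5

∂L/∂w₁ = -6 × 4 × 0 × 5 = 0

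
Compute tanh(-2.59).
-0.9888

tanh(-2.59) = (e^(-2.59) - e^(2.59))/(e^(-2.59) + e^(2.59)) = -0.9888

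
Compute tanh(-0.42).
-0.3969

tanh(-0.42) = (e^(-0.42) - e^(0.42))/(e^(-0.42) + e^(0.42)) = -0.3969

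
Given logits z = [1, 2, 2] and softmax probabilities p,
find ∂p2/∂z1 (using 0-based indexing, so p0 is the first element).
∂p2/∂z1 = -0.1784

p = softmax(z) = [0.1554, 0.4223, 0.4223]
p2 = 0.4223, p1 = 0.4223

∂p2/∂z1 = -p2 × p1 = -0.4223 × 0.4223 = -0.1784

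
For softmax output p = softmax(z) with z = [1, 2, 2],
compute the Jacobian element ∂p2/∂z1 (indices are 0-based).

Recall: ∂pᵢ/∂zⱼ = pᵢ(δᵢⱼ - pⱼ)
∂p2/∂z1 = -0.1784

p = softmax(z) = [0.1554, 0.4223, 0.4223]
p2 = 0.4223, p1 = 0.4223

∂p2/∂z1 = -p2 × p1 = -0.4223 × 0.4223 = -0.1784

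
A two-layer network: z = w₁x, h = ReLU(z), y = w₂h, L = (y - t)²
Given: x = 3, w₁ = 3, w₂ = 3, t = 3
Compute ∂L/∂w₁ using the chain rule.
∂L/∂w₁ = 432

Forward pass:
z = w₁x = 3×3 = 9
h = ReLU(9) = 9
y = w₂h = 3×9 = 27

Backward pass:
∂L/∂y = 2(y - t) = 2(27 - 3) = 48
∂y/∂h = w₂ = 3
∂h/∂z = 1 (ReLU derivative)
∂z/∂w₁ = x = 3

∂L/∂w₁ = 48 × 3 × 1 × 3 = 432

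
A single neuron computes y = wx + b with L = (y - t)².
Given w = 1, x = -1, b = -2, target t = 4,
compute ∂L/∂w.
∂L/∂w = 14

y = wx + b = (1)(-1) + -2 = -3
∂L/∂y = 2(y - t) = 2(-3 - 4) = -14
∂y/∂w = x = -1
∂L/∂w = ∂L/∂y · ∂y/∂w = -14 × -1 = 14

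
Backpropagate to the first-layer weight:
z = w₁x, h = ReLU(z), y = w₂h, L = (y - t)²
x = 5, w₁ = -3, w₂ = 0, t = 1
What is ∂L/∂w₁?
∂L/∂w₁ = 0

Forward pass:
z = w₁x = -3×5 = -15
h = ReLU(-15) = 0
y = w₂h = 0×0 = 0

Backward pass:
∂L/∂y = 2(y - t) = 2(0 - 1) = -2
∂y/∂h = w₂ = 0
∂h/∂z = 0 (ReLU derivative)
∂z/∂w₁ = x = 5

∂L/∂w₁ = -2 × 0 × 0 × 5 = 0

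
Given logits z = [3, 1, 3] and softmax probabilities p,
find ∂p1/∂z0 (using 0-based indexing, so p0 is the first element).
∂p1/∂z0 = -0.02968

p = softmax(z) = [0.4683, 0.06338, 0.4683]
p1 = 0.06338, p0 = 0.4683

∂p1/∂z0 = -p1 × p0 = -0.06338 × 0.4683 = -0.02968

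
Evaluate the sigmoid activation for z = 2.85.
0.9453

sigmoid(2.85) = 1/(1 + e^(-2.85)) = 1/(1 + 0.05784) = 0.9453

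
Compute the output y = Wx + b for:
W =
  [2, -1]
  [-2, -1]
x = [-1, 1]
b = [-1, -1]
y = [-4, 0]

Wx = [2×-1 + -1×1, -2×-1 + -1×1]
   = [-3, 1]
y = Wx + b = [-3 + -1, 1 + -1] = [-4, 0]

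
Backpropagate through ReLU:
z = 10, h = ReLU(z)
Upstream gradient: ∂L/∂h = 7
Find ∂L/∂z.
∂L/∂z = 7

h = ReLU(10) = 10
Since z > 0: ∂h/∂z = 1
∂L/∂z = ∂L/∂h · ∂h/∂z = 7 × 1 = 7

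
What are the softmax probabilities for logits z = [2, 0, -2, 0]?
p = [0.7758, 0.105, 0.0142, 0.105]

exp(z) = [7.389, 1, 0.1353, 1]
Sum = 9.524
p = [0.7758, 0.105, 0.0142, 0.105]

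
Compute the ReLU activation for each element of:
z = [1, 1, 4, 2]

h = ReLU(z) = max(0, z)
h = [1, 1, 4, 2]

ReLU applied element-wise: max(0,1)=1, max(0,1)=1, max(0,4)=4, max(0,2)=2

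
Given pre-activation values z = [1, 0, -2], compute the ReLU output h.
h = [1, 0, 0]

ReLU applied element-wise: max(0,1)=1, max(0,0)=0, max(0,-2)=0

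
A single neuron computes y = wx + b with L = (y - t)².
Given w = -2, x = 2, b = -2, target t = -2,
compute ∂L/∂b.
∂L/∂b = -8

y = wx + b = (-2)(2) + -2 = -6
∂L/∂y = 2(y - t) = 2(-6 - -2) = -8
∂y/∂b = 1
∂L/∂b = ∂L/∂y · ∂y/∂b = -8 × 1 = -8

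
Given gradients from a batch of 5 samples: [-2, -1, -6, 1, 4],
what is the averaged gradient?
Average gradient = -0.8

Average = (1/5)(-2 + -1 + -6 + 1 + 4) = -4/5 = -0.8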